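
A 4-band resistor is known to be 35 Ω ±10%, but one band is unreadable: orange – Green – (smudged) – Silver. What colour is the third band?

black

35 Ω = 35 × 10^0.
The third band is the multiplier, 10^0, which is black.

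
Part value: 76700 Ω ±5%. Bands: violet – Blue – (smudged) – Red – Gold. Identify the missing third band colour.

violet

76700 Ω = 767 × 10^2.
The third band gives digit 7 of the significand, and 7 is violet.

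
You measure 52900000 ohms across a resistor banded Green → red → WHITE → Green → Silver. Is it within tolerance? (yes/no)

yes

Green → 5 (first significant figure)
Red → 2 (second significant figure)
White → 9 (third significant figure)
Green → ×10^5 multiplier
Silver → ±10% tolerance
529 × 100000 = 52900000 Ω
Allowed range: 47610000 Ω to 58190000 Ω.
52900000 ohms lies inside that range.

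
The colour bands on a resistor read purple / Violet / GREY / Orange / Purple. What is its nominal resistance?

Violet → 7 (first significant figure)
Violet → 7 (second significant figure)
Grey → 8 (third significant figure)
Orange → ×10^3 multiplier
778 × 1000 = 778000 Ω

778000 Ω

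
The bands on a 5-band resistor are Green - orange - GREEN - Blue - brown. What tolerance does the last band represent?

±1%

The last band, brown, is the tolerance band.
Brown corresponds to ±1%.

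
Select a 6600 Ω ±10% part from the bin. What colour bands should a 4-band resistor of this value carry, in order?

6600 Ω = 66 × 10^2.
6 → blue
6 → blue
Multiplier 10^2 → red.
±10% tolerance → silver.

blue, blue, red, silver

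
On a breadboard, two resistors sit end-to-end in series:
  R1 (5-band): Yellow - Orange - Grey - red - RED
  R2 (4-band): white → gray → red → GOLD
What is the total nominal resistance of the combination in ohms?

R1: yellow, orange, grey → 438; red ×10^2 → 43800 Ω.
R2: white, grey → 98; red ×10^2 → 9800 Ω.
Series: 43800 + 9800 = 53600 Ω.

53600 Ω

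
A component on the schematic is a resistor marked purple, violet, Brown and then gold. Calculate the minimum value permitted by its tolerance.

Violet → 7 (first significant figure)
Violet → 7 (second significant figure)
Brown → ×10 multiplier
Gold → ±5% tolerance
77 × 10 = 770 Ω
Minimum = 770 × (1 − 5/100) = 731.5 Ω.

731.5 Ω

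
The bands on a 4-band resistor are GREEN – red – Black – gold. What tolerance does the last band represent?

±5%

The last band, gold, is the tolerance band.
Gold corresponds to ±5%.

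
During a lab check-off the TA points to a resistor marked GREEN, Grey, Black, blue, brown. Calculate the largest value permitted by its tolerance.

585800000 Ω

Green → 5 (first significant figure)
Grey → 8 (second significant figure)
Black → 0 (third significant figure)
Blue → ×10^6 multiplier
Brown → ±1% tolerance
580 × 1000000 = 580000000 Ω
Largest = 580000000 × (1 + 1/100) = 585800000 Ω.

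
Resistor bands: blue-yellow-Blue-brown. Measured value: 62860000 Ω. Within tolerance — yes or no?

no

Blue → 6 (first significant figure)
Yellow → 4 (second significant figure)
Blue → ×10^6 multiplier
Brown → ±1% tolerance
64 × 1000000 = 64000000 Ω
Allowed range: 63360000 Ω to 64640000 Ω.
62860000 Ω lies outside that range.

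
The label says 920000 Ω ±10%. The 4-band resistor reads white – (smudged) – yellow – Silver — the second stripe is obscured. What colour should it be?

red

920000 Ω = 92 × 10^4.
The second band gives digit 2 of the significand, and 2 is red.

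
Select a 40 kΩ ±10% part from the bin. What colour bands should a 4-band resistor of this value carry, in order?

40000 Ω = 40 × 10^3.
4 → yellow
0 → black
Multiplier 10^3 → orange.
±10% tolerance → silver.

yellow, black, orange, silver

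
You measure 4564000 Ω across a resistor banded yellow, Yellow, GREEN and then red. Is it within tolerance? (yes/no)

no

Yellow → 4 (first significant figure)
Yellow → 4 (second significant figure)
Green → ×10^5 multiplier
Red → ±2% tolerance
44 × 100000 = 4400000 Ω
Allowed range: 4312000 Ω to 4488000 Ω.
4564000 Ω lies outside that range.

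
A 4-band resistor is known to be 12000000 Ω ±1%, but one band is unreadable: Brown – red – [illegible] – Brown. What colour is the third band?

12000000 Ω = 12 × 10^6.
The third band is the multiplier, 10^6, which is blue.

blue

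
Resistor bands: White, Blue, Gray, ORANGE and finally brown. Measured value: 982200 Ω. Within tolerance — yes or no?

no

White → 9 (first significant figure)
Blue → 6 (second significant figure)
Grey → 8 (third significant figure)
Orange → ×10^3 multiplier
Brown → ±1% tolerance
968 × 1000 = 968000 Ω
Allowed range: 958320 Ω to 977680 Ω.
982200 Ω lies outside that range.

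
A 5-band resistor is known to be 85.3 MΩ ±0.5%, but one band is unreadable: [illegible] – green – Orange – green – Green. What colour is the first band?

85300000 Ω = 853 × 10^5.
The first band gives digit 8 of the significand, and 8 is grey.

grey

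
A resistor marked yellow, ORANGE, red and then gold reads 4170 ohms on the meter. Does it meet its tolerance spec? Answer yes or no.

yes

Yellow → 4 (first significant figure)
Orange → 3 (second significant figure)
Red → ×10^2 multiplier
Gold → ±5% tolerance
43 × 100 = 4300 Ω
Allowed range: 4085 Ω to 4515 Ω.
4170 ohms lies inside that range.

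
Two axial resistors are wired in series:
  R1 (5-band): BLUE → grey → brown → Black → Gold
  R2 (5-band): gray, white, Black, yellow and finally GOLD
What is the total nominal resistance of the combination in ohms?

8900681 Ω

R1: blue, grey, brown → 681; black ×1 → 681 Ω.
R2: grey, white, black → 890; yellow ×10^4 → 8900000 Ω.
Series: 681 + 8900000 = 8900681 Ω.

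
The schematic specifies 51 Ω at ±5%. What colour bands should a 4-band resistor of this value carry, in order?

green, brown, black, gold

51 Ω = 51 × 10^0.
5 → green
1 → brown
Multiplier 10^0 → black.
±5% tolerance → gold.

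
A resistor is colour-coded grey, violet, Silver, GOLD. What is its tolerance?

±5%

The last band, gold, is the tolerance band.
Gold corresponds to ±5%.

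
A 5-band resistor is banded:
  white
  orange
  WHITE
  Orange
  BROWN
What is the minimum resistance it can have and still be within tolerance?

929610 Ω

White → 9 (first significant figure)
Orange → 3 (second significant figure)
White → 9 (third significant figure)
Orange → ×10^3 multiplier
Brown → ±1% tolerance
939 × 1000 = 939000 Ω
Minimum = 939000 × (1 − 1/100) = 929610 Ω.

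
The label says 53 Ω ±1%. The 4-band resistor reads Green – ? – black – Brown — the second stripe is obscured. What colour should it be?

orange

53 Ω = 53 × 10^0.
The second band gives digit 3 of the significand, and 3 is orange.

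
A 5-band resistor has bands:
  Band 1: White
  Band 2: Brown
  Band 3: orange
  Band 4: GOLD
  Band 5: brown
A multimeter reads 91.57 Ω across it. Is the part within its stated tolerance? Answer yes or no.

White → 9 (first significant figure)
Brown → 1 (second significant figure)
Orange → 3 (third significant figure)
Gold → ×0.1 multiplier
Brown → ±1% tolerance
913 × 0.1 = 91.3 Ω
Allowed range: 90.387 Ω to 92.213 Ω.
91.57 Ω lies inside that range.

yes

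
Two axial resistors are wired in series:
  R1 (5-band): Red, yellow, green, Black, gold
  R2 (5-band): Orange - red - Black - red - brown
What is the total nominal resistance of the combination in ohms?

32245 Ω

R1: red, yellow, green → 245; black ×1 → 245 Ω.
R2: orange, red, black → 320; red ×10^2 → 32000 Ω.
Series: 245 + 32000 = 32245 Ω.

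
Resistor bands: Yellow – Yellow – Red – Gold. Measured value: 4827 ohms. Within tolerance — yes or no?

no

Yellow → 4 (first significant figure)
Yellow → 4 (second significant figure)
Red → ×10^2 multiplier
Gold → ±5% tolerance
44 × 100 = 4400 Ω
Allowed range: 4180 Ω to 4620 Ω.
4827 ohms lies outside that range.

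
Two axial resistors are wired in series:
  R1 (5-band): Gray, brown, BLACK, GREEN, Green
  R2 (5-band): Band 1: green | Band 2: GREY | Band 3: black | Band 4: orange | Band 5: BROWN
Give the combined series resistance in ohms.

R1: grey, brown, black → 810; green ×10^5 → 81000000 Ω.
R2: green, grey, black → 580; orange ×10^3 → 580000 Ω.
Series: 81000000 + 580000 = 81580000 Ω.

81580000 Ω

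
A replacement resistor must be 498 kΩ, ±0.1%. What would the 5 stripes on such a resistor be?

498000 Ω = 498 × 10^3.
4 → yellow
9 → white
8 → grey
Multiplier 10^3 → orange.
±0.1% tolerance → violet.

yellow, white, grey, orange, violet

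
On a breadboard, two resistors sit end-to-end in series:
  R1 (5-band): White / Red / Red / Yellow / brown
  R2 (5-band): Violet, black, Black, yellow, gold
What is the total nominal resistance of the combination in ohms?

16220000 Ω

R1: white, red, red → 922; yellow ×10^4 → 9220000 Ω.
R2: violet, black, black → 700; yellow ×10^4 → 7000000 Ω.
Series: 9220000 + 7000000 = 16220000 Ω.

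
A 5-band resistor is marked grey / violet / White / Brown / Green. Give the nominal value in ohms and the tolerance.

8790 Ω ±0.5%

Grey → 8 (first significant figure)
Violet → 7 (second significant figure)
White → 9 (third significant figure)
Brown → ×10 multiplier
Green → ±0.5% tolerance
879 × 10 = 8790 Ω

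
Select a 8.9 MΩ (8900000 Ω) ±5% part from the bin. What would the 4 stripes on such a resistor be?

8900000 Ω = 89 × 10^5.
8 → grey
9 → white
Multiplier 10^5 → green.
±5% tolerance → gold.

grey, white, green, gold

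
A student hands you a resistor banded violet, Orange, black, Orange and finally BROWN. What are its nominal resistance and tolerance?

Violet → 7 (first significant figure)
Orange → 3 (second significant figure)
Black → 0 (third significant figure)
Orange → ×10^3 multiplier
Brown → ±1% tolerance
730 × 1000 = 730000 Ω

730000 Ω ±1%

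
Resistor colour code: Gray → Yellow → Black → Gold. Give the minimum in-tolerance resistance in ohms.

79.8 Ω

Grey → 8 (first significant figure)
Yellow → 4 (second significant figure)
Black → ×1 multiplier
Gold → ±5% tolerance
84 × 1 = 84 Ω
Minimum = 84 × (1 − 5/100) = 79.8 Ω.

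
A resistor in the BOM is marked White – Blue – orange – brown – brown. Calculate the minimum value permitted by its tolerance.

9533.7 Ω

White → 9 (first significant figure)
Blue → 6 (second significant figure)
Orange → 3 (third significant figure)
Brown → ×10 multiplier
Brown → ±1% tolerance
963 × 10 = 9630 Ω
Minimum = 9630 × (1 − 1/100) = 9533.7 Ω.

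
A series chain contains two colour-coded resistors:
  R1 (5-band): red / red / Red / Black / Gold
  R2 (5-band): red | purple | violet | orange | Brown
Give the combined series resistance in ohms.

R1: red, red, red → 222; black ×1 → 222 Ω.
R2: red, violet, violet → 277; orange ×10^3 → 277000 Ω.
Series: 222 + 277000 = 277222 Ω.

277222 Ω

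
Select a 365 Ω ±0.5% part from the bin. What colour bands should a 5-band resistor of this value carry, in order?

365 Ω = 365 × 10^0.
3 → orange
6 → blue
5 → green
Multiplier 10^0 → black.
±0.5% tolerance → green.

orange, blue, green, black, green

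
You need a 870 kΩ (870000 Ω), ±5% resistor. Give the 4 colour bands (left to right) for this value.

870000 Ω = 87 × 10^4.
8 → grey
7 → violet
Multiplier 10^4 → yellow.
±5% tolerance → gold.

grey, violet, yellow, gold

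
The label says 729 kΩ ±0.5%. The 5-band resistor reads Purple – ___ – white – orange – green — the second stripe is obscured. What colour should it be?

729000 Ω = 729 × 10^3.
The second band gives digit 2 of the significand, and 2 is red.

red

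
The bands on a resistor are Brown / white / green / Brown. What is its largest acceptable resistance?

1919000 Ω

Brown → 1 (first significant figure)
White → 9 (second significant figure)
Green → ×10^5 multiplier
Brown → ±1% tolerance
19 × 100000 = 1900000 Ω
Largest = 1900000 × (1 + 1/100) = 1919000 Ω.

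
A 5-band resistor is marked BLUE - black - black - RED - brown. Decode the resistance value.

Blue → 6 (first significant figure)
Black → 0 (second significant figure)
Black → 0 (third significant figure)
Red → ×10^2 multiplier
600 × 100 = 60000 Ω

60000 Ω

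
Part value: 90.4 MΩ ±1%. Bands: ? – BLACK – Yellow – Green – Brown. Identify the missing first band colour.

90400000 Ω = 904 × 10^5.
The first band gives digit 9 of the significand, and 9 is white.

white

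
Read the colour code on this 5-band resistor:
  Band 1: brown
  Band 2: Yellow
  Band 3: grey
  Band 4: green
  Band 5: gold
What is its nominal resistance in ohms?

14800000 Ω

Brown → 1 (first significant figure)
Yellow → 4 (second significant figure)
Grey → 8 (third significant figure)
Green → ×10^5 multiplier
148 × 100000 = 14800000 Ω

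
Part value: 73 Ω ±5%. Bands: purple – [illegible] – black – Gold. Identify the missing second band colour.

orange

73 Ω = 73 × 10^0.
The second band gives digit 3 of the significand, and 3 is orange.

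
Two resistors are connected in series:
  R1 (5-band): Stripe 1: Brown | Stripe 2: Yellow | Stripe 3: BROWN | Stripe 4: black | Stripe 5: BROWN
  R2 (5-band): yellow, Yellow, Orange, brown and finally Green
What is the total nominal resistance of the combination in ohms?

4571 Ω

R1: brown, yellow, brown → 141; black ×1 → 141 Ω.
R2: yellow, yellow, orange → 443; brown ×10 → 4430 Ω.
Series: 141 + 4430 = 4571 Ω.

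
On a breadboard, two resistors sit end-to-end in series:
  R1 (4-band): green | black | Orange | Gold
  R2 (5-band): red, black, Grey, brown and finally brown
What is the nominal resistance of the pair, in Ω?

R1: green, black → 50; orange ×10^3 → 50000 Ω.
R2: red, black, grey → 208; brown ×10 → 2080 Ω.
Series: 50000 + 2080 = 52080 Ω.

52080 Ω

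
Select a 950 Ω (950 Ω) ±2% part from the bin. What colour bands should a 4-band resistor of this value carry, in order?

950 Ω = 95 × 10^1.
9 → white
5 → green
Multiplier 10^1 → brown.
±2% tolerance → red.

white, green, brown, red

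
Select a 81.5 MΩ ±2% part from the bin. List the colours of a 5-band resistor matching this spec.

grey, brown, green, green, red

81500000 Ω = 815 × 10^5.
8 → grey
1 → brown
5 → green
Multiplier 10^5 → green.
±2% tolerance → red.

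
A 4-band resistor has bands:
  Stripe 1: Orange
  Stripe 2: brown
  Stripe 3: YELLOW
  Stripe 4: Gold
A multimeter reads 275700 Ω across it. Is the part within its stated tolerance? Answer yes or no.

Orange → 3 (first significant figure)
Brown → 1 (second significant figure)
Yellow → ×10^4 multiplier
Gold → ±5% tolerance
31 × 10000 = 310000 Ω
Allowed range: 294500 Ω to 325500 Ω.
275700 Ω lies outside that range.

no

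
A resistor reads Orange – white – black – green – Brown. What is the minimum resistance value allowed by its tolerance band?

38610000 Ω

Orange → 3 (first significant figure)
White → 9 (second significant figure)
Black → 0 (third significant figure)
Green → ×10^5 multiplier
Brown → ±1% tolerance
390 × 100000 = 39000000 Ω
Minimum = 39000000 × (1 − 1/100) = 38610000 Ω.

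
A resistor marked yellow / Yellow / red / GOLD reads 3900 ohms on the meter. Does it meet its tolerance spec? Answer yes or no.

no

Yellow → 4 (first significant figure)
Yellow → 4 (second significant figure)
Red → ×10^2 multiplier
Gold → ±5% tolerance
44 × 100 = 4400 Ω
Allowed range: 4180 Ω to 4620 Ω.
3900 ohms lies outside that range.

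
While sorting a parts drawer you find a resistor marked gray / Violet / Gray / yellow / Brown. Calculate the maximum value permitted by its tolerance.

8867800 Ω

Grey → 8 (first significant figure)
Violet → 7 (second significant figure)
Grey → 8 (third significant figure)
Yellow → ×10^4 multiplier
Brown → ±1% tolerance
878 × 10000 = 8780000 Ω
Maximum = 8780000 × (1 + 1/100) = 8867800 Ω.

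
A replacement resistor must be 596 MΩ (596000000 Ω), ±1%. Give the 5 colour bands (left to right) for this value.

596000000 Ω = 596 × 10^6.
5 → green
9 → white
6 → blue
Multiplier 10^6 → blue.
±1% tolerance → brown.

green, white, blue, blue, brown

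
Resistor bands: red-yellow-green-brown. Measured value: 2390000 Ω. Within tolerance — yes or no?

Red → 2 (first significant figure)
Yellow → 4 (second significant figure)
Green → ×10^5 multiplier
Brown → ±1% tolerance
24 × 100000 = 2400000 Ω
Allowed range: 2376000 Ω to 2424000 Ω.
2390000 Ω lies inside that range.

yes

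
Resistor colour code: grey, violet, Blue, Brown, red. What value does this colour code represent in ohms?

Grey → 8 (first significant figure)
Violet → 7 (second significant figure)
Blue → 6 (third significant figure)
Brown → ×10 multiplier
876 × 10 = 8760 Ω

8760 Ω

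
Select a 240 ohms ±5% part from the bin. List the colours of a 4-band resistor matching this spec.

240 Ω = 24 × 10^1.
2 → red
4 → yellow
Multiplier 10^1 → brown.
±5% tolerance → gold.

red, yellow, brown, gold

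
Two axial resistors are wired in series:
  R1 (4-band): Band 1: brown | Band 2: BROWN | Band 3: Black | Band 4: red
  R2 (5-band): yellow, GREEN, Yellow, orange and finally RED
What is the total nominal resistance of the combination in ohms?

454011 Ω

R1: brown, brown → 11; black ×1 → 11 Ω.
R2: yellow, green, yellow → 454; orange ×10^3 → 454000 Ω.
Series: 11 + 454000 = 454011 Ω.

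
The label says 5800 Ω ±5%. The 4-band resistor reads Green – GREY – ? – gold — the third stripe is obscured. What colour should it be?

5800 Ω = 58 × 10^2.
The third band is the multiplier, 10^2, which is red.

red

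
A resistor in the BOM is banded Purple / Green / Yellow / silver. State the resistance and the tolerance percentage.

Violet → 7 (first significant figure)
Green → 5 (second significant figure)
Yellow → ×10^4 multiplier
Silver → ±10% tolerance
75 × 10000 = 750000 Ω

750000 Ω ±10%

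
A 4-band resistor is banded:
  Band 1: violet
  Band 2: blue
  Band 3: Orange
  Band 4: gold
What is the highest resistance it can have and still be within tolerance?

Violet → 7 (first significant figure)
Blue → 6 (second significant figure)
Orange → ×10^3 multiplier
Gold → ±5% tolerance
76 × 1000 = 76000 Ω
Highest = 76000 × (1 + 5/100) = 79800 Ω.

79800 Ω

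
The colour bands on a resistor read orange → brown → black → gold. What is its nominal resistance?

Orange → 3 (first significant figure)
Brown → 1 (second significant figure)
Black → ×1 multiplier
31 × 1 = 31 Ω

31 Ω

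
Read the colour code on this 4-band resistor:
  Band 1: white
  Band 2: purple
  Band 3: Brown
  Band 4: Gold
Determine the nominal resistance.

970 Ω

White → 9 (first significant figure)
Violet → 7 (second significant figure)
Brown → ×10 multiplier
97 × 10 = 970 Ω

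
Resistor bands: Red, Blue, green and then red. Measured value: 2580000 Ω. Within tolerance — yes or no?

Red → 2 (first significant figure)
Blue → 6 (second significant figure)
Green → ×10^5 multiplier
Red → ±2% tolerance
26 × 100000 = 2600000 Ω
Allowed range: 2548000 Ω to 2652000 Ω.
2580000 Ω lies inside that range.

yes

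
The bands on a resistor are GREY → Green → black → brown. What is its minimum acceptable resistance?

84.15 Ω

Grey → 8 (first significant figure)
Green → 5 (second significant figure)
Black → ×1 multiplier
Brown → ±1% tolerance
85 × 1 = 85 Ω
Minimum = 85 × (1 − 1/100) = 84.15 Ω.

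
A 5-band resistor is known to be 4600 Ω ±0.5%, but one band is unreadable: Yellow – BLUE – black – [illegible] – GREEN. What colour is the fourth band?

brown

4600 Ω = 460 × 10^1.
The fourth band is the multiplier, 10^1, which is brown.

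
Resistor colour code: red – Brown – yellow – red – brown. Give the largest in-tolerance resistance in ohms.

21614 Ω

Red → 2 (first significant figure)
Brown → 1 (second significant figure)
Yellow → 4 (third significant figure)
Red → ×10^2 multiplier
Brown → ±1% tolerance
214 × 100 = 21400 Ω
Largest = 21400 × (1 + 1/100) = 21614 Ω.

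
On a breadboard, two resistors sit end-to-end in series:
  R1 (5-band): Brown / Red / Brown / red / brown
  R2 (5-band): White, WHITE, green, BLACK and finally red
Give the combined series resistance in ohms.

R1: brown, red, brown → 121; red ×10^2 → 12100 Ω.
R2: white, white, green → 995; black ×1 → 995 Ω.
Series: 12100 + 995 = 13095 Ω.

13095 Ω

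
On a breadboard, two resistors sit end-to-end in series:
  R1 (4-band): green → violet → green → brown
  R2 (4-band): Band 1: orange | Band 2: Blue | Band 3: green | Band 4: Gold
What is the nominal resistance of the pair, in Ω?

9300000 Ω

R1: green, violet → 57; green ×10^5 → 5700000 Ω.
R2: orange, blue → 36; green ×10^5 → 3600000 Ω.
Series: 5700000 + 3600000 = 9300000 Ω.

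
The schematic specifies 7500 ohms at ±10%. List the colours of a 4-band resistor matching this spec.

violet, green, red, silver

7500 Ω = 75 × 10^2.
7 → violet
5 → green
Multiplier 10^2 → red.
±10% tolerance → silver.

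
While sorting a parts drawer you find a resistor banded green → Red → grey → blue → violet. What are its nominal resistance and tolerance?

528000000 Ω ±0.1%

Green → 5 (first significant figure)
Red → 2 (second significant figure)
Grey → 8 (third significant figure)
Blue → ×10^6 multiplier
Violet → ±0.1% tolerance
528 × 1000000 = 528000000 Ω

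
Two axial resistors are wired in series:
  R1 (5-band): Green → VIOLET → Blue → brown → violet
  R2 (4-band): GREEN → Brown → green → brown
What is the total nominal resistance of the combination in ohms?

5105760 Ω

R1: green, violet, blue → 576; brown ×10 → 5760 Ω.
R2: green, brown → 51; green ×10^5 → 5100000 Ω.
Series: 5760 + 5100000 = 5105760 Ω.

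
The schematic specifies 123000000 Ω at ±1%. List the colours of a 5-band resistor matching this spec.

123000000 Ω = 123 × 10^6.
1 → brown
2 → red
3 → orange
Multiplier 10^6 → blue.
±1% tolerance → brown.

brown, red, orange, blue, brown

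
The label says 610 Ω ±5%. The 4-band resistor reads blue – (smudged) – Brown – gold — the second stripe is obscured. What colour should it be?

610 Ω = 61 × 10^1.
The second band gives digit 1 of the significand, and 1 is brown.

brown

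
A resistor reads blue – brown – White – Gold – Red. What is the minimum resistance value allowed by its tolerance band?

Blue → 6 (first significant figure)
Brown → 1 (second significant figure)
White → 9 (third significant figure)
Gold → ×0.1 multiplier
Red → ±2% tolerance
619 × 0.1 = 61.9 Ω
Minimum = 61.9 × (1 − 2/100) = 60.662 Ω.

60.662 Ω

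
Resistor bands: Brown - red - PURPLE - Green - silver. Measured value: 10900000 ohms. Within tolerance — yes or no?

Brown → 1 (first significant figure)
Red → 2 (second significant figure)
Violet → 7 (third significant figure)
Green → ×10^5 multiplier
Silver → ±10% tolerance
127 × 100000 = 12700000 Ω
Allowed range: 11430000 Ω to 13970000 Ω.
10900000 ohms lies outside that range.

no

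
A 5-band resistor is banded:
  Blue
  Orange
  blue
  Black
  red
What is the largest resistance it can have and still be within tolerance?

648.72 Ω

Blue → 6 (first significant figure)
Orange → 3 (second significant figure)
Blue → 6 (third significant figure)
Black → ×1 multiplier
Red → ±2% tolerance
636 × 1 = 636 Ω
Largest = 636 × (1 + 2/100) = 648.72 Ω.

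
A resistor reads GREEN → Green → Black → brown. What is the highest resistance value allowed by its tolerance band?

55.55 Ω

Green → 5 (first significant figure)
Green → 5 (second significant figure)
Black → ×1 multiplier
Brown → ±1% tolerance
55 × 1 = 55 Ω
Highest = 55 × (1 + 1/100) = 55.55 Ω.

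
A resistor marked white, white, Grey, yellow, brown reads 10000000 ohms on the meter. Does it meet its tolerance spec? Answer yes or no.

White → 9 (first significant figure)
White → 9 (second significant figure)
Grey → 8 (third significant figure)
Yellow → ×10^4 multiplier
Brown → ±1% tolerance
998 × 10000 = 9980000 Ω
Allowed range: 9880200 Ω to 10079800 Ω.
10000000 ohms lies inside that range.

yes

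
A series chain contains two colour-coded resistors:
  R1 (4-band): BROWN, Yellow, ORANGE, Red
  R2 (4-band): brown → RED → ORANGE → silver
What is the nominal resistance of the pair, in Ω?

R1: brown, yellow → 14; orange ×10^3 → 14000 Ω.
R2: brown, red → 12; orange ×10^3 → 12000 Ω.
Series: 14000 + 12000 = 26000 Ω.

26000 Ω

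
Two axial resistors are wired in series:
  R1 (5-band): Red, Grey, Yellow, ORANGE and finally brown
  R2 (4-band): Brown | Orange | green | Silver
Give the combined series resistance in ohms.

R1: red, grey, yellow → 284; orange ×10^3 → 284000 Ω.
R2: brown, orange → 13; green ×10^5 → 1300000 Ω.
Series: 284000 + 1300000 = 1584000 Ω.

1584000 Ω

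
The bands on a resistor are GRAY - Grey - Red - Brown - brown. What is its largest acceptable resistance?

Grey → 8 (first significant figure)
Grey → 8 (second significant figure)
Red → 2 (third significant figure)
Brown → ×10 multiplier
Brown → ±1% tolerance
882 × 10 = 8820 Ω
Largest = 8820 × (1 + 1/100) = 8908.2 Ω.

8908.2 Ω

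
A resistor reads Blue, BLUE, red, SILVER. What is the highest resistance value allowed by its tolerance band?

Blue → 6 (first significant figure)
Blue → 6 (second significant figure)
Red → ×10^2 multiplier
Silver → ±10% tolerance
66 × 100 = 6600 Ω
Highest = 6600 × (1 + 10/100) = 7260 Ω.

7260 Ω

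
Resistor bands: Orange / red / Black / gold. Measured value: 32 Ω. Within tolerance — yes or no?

yes

Orange → 3 (first significant figure)
Red → 2 (second significant figure)
Black → ×1 multiplier
Gold → ±5% tolerance
32 × 1 = 32 Ω
Allowed range: 30.4 Ω to 33.6 Ω.
32 Ω lies inside that range.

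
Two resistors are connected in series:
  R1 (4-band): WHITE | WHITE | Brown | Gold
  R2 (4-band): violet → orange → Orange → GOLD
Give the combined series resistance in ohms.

R1: white, white → 99; brown ×10 → 990 Ω.
R2: violet, orange → 73; orange ×10^3 → 73000 Ω.
Series: 990 + 73000 = 73990 Ω.

73990 Ω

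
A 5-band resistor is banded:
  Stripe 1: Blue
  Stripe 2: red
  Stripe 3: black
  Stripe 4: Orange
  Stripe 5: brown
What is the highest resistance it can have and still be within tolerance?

626200 Ω

Blue → 6 (first significant figure)
Red → 2 (second significant figure)
Black → 0 (third significant figure)
Orange → ×10^3 multiplier
Brown → ±1% tolerance
620 × 1000 = 620000 Ω
Highest = 620000 × (1 + 1/100) = 626200 Ω.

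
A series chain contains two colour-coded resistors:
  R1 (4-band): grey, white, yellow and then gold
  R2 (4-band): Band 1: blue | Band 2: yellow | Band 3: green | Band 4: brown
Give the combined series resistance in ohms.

7290000 Ω

R1: grey, white → 89; yellow ×10^4 → 890000 Ω.
R2: blue, yellow → 64; green ×10^5 → 6400000 Ω.
Series: 890000 + 6400000 = 7290000 Ω.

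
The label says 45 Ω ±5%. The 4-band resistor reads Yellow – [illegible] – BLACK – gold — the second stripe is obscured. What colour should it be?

green

45 Ω = 45 × 10^0.
The second band gives digit 5 of the significand, and 5 is green.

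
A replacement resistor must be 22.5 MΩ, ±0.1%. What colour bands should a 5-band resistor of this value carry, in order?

22500000 Ω = 225 × 10^5.
2 → red
2 → red
5 → green
Multiplier 10^5 → green.
±0.1% tolerance → violet.

red, red, green, green, violet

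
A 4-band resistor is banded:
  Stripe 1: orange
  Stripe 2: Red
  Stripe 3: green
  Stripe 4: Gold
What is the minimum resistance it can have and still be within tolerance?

Orange → 3 (first significant figure)
Red → 2 (second significant figure)
Green → ×10^5 multiplier
Gold → ±5% tolerance
32 × 100000 = 3200000 Ω
Minimum = 3200000 × (1 − 5/100) = 3040000 Ω.

3040000 Ω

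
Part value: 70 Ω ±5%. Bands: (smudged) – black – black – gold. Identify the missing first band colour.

violet

70 Ω = 70 × 10^0.
The first band gives digit 7 of the significand, and 7 is violet.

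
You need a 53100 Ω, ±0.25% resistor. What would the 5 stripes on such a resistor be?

53100 Ω = 531 × 10^2.
5 → green
3 → orange
1 → brown
Multiplier 10^2 → red.
±0.25% tolerance → blue.

green, orange, brown, red, blue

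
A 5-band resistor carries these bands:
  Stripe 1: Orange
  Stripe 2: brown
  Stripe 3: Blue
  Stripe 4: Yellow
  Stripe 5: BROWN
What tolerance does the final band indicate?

The last band, brown, is the tolerance band.
Brown corresponds to ±1%.

±1%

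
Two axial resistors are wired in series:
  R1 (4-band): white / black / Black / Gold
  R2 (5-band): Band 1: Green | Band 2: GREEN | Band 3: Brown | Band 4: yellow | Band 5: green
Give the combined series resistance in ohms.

R1: white, black → 90; black ×1 → 90 Ω.
R2: green, green, brown → 551; yellow ×10^4 → 5510000 Ω.
Series: 90 + 5510000 = 5510090 Ω.

5510090 Ω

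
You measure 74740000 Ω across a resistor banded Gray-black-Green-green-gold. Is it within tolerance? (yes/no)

no

Grey → 8 (first significant figure)
Black → 0 (second significant figure)
Green → 5 (third significant figure)
Green → ×10^5 multiplier
Gold → ±5% tolerance
805 × 100000 = 80500000 Ω
Allowed range: 76475000 Ω to 84525000 Ω.
74740000 Ω lies outside that range.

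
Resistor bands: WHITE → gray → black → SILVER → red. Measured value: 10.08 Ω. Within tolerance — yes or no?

no

White → 9 (first significant figure)
Grey → 8 (second significant figure)
Black → 0 (third significant figure)
Silver → ×0.01 multiplier
Red → ±2% tolerance
980 × 0.01 = 9.8 Ω
Allowed range: 9.604 Ω to 9.996 Ω.
10.08 Ω lies outside that range.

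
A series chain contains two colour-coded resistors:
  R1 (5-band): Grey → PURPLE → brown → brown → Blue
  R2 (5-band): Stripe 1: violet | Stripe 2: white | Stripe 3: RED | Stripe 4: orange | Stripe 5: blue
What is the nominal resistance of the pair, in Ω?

800710 Ω

R1: grey, violet, brown → 871; brown ×10 → 8710 Ω.
R2: violet, white, red → 792; orange ×10^3 → 792000 Ω.
Series: 8710 + 792000 = 800710 Ω.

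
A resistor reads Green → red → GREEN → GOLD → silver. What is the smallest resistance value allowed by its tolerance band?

47.25 Ω

Green → 5 (first significant figure)
Red → 2 (second significant figure)
Green → 5 (third significant figure)
Gold → ×0.1 multiplier
Silver → ±10% tolerance
525 × 0.1 = 52.5 Ω
Smallest = 52.5 × (1 − 10/100) = 47.25 Ω.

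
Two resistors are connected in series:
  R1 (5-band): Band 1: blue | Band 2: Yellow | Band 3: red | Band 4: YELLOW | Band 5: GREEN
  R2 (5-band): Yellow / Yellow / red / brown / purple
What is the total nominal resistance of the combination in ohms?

6424420 Ω

R1: blue, yellow, red → 642; yellow ×10^4 → 6420000 Ω.
R2: yellow, yellow, red → 442; brown ×10 → 4420 Ω.
Series: 6420000 + 4420 = 6424420 Ω.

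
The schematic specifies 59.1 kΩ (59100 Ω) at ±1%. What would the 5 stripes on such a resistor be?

59100 Ω = 591 × 10^2.
5 → green
9 → white
1 → brown
Multiplier 10^2 → red.
±1% tolerance → brown.

green, white, brown, red, brown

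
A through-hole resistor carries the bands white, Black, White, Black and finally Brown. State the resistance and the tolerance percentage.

909 Ω ±1%

White → 9 (first significant figure)
Black → 0 (second significant figure)
White → 9 (third significant figure)
Black → ×1 multiplier
Brown → ±1% tolerance
909 × 1 = 909 Ω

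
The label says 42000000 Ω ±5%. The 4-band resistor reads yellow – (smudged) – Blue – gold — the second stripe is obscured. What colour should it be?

red

42000000 Ω = 42 × 10^6.
The second band gives digit 2 of the significand, and 2 is red.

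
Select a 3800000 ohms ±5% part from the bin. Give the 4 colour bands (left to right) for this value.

3800000 Ω = 38 × 10^5.
3 → orange
8 → grey
Multiplier 10^5 → green.
±5% tolerance → gold.

orange, grey, green, gold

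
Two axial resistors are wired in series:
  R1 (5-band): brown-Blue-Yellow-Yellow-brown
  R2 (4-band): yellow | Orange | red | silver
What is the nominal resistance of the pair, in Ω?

R1: brown, blue, yellow → 164; yellow ×10^4 → 1640000 Ω.
R2: yellow, orange → 43; red ×10^2 → 4300 Ω.
Series: 1640000 + 4300 = 1644300 Ω.

1644300 Ω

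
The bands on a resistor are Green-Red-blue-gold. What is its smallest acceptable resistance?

Green → 5 (first significant figure)
Red → 2 (second significant figure)
Blue → ×10^6 multiplier
Gold → ±5% tolerance
52 × 1000000 = 52000000 Ω
Smallest = 52000000 × (1 − 5/100) = 49400000 Ω.

49400000 Ω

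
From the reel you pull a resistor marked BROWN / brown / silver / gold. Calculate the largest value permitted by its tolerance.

Brown → 1 (first significant figure)
Brown → 1 (second significant figure)
Silver → ×0.01 multiplier
Gold → ±5% tolerance
11 × 0.01 = 0.11 Ω
Largest = 0.11 × (1 + 5/100) = 0.1155 Ω.

0.1155 Ω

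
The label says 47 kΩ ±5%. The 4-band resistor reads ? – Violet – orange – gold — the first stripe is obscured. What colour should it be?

yellow

47000 Ω = 47 × 10^3.
The first band gives digit 4 of the significand, and 4 is yellow.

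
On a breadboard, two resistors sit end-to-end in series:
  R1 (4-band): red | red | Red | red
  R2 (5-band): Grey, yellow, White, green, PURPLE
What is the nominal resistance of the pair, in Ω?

84902200 Ω

R1: red, red → 22; red ×10^2 → 2200 Ω.
R2: grey, yellow, white → 849; green ×10^5 → 84900000 Ω.
Series: 2200 + 84900000 = 84902200 Ω.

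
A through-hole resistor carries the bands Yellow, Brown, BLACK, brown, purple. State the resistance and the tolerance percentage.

4100 Ω ±0.1%

Yellow → 4 (first significant figure)
Brown → 1 (second significant figure)
Black → 0 (third significant figure)
Brown → ×10 multiplier
Violet → ±0.1% tolerance
410 × 10 = 4100 Ω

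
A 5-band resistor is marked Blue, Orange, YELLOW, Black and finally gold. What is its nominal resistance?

Blue → 6 (first significant figure)
Orange → 3 (second significant figure)
Yellow → 4 (third significant figure)
Black → ×1 multiplier
634 × 1 = 634 Ω

634 Ω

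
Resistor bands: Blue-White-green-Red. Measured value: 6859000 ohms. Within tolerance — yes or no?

yes

Blue → 6 (first significant figure)
White → 9 (second significant figure)
Green → ×10^5 multiplier
Red → ±2% tolerance
69 × 100000 = 6900000 Ω
Allowed range: 6762000 Ω to 7038000 Ω.
6859000 ohms lies inside that range.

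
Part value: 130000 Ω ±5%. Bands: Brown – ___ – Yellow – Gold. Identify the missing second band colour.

orange

130000 Ω = 13 × 10^4.
The second band gives digit 3 of the significand, and 3 is orange.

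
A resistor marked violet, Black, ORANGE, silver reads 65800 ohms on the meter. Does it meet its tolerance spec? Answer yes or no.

yes

Violet → 7 (first significant figure)
Black → 0 (second significant figure)
Orange → ×10^3 multiplier
Silver → ±10% tolerance
70 × 1000 = 70000 Ω
Allowed range: 63000 Ω to 77000 Ω.
65800 ohms lies inside that range.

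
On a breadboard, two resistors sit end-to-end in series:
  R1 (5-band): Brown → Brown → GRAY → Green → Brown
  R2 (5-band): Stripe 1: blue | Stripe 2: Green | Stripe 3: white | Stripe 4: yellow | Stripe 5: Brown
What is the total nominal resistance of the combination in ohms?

18390000 Ω

R1: brown, brown, grey → 118; green ×10^5 → 11800000 Ω.
R2: blue, green, white → 659; yellow ×10^4 → 6590000 Ω.
Series: 11800000 + 6590000 = 18390000 Ω.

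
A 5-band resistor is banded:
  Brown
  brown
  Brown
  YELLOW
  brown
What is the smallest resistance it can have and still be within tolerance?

Brown → 1 (first significant figure)
Brown → 1 (second significant figure)
Brown → 1 (third significant figure)
Yellow → ×10^4 multiplier
Brown → ±1% tolerance
111 × 10000 = 1110000 Ω
Smallest = 1110000 × (1 − 1/100) = 1098900 Ω.

1098900 Ω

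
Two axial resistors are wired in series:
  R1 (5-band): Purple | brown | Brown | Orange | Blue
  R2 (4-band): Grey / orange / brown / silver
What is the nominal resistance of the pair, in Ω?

711830 Ω

R1: violet, brown, brown → 711; orange ×10^3 → 711000 Ω.
R2: grey, orange → 83; brown ×10 → 830 Ω.
Series: 711000 + 830 = 711830 Ω.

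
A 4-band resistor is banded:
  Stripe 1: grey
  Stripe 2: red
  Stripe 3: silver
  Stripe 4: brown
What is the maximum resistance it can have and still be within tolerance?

Grey → 8 (first significant figure)
Red → 2 (second significant figure)
Silver → ×0.01 multiplier
Brown → ±1% tolerance
82 × 0.01 = 0.82 Ω
Maximum = 0.82 × (1 + 1/100) = 0.8282 Ω.

0.8282 Ω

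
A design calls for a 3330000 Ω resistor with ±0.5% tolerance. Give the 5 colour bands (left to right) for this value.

orange, orange, orange, yellow, green

3330000 Ω = 333 × 10^4.
3 → orange
3 → orange
3 → orange
Multiplier 10^4 → yellow.
±0.5% tolerance → green.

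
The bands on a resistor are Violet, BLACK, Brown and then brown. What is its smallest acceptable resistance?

693 Ω

Violet → 7 (first significant figure)
Black → 0 (second significant figure)
Brown → ×10 multiplier
Brown → ±1% tolerance
70 × 10 = 700 Ω
Smallest = 700 × (1 − 1/100) = 693 Ω.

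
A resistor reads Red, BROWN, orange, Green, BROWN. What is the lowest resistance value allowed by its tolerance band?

21087000 Ω

Red → 2 (first significant figure)
Brown → 1 (second significant figure)
Orange → 3 (third significant figure)
Green → ×10^5 multiplier
Brown → ±1% tolerance
213 × 100000 = 21300000 Ω
Lowest = 21300000 × (1 − 1/100) = 21087000 Ω.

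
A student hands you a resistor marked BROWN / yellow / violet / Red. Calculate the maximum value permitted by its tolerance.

Brown → 1 (first significant figure)
Yellow → 4 (second significant figure)
Violet → ×10^7 multiplier
Red → ±2% tolerance
14 × 10000000 = 140000000 Ω
Maximum = 140000000 × (1 + 2/100) = 142800000 Ω.

142800000 Ω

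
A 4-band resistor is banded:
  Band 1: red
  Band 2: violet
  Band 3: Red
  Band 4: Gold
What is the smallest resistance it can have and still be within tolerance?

2565 Ω

Red → 2 (first significant figure)
Violet → 7 (second significant figure)
Red → ×10^2 multiplier
Gold → ±5% tolerance
27 × 100 = 2700 Ω
Smallest = 2700 × (1 − 5/100) = 2565 Ω.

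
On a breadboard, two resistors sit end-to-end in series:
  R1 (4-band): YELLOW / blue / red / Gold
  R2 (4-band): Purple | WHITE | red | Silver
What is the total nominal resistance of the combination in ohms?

12500 Ω

R1: yellow, blue → 46; red ×10^2 → 4600 Ω.
R2: violet, white → 79; red ×10^2 → 7900 Ω.
Series: 4600 + 7900 = 12500 Ω.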